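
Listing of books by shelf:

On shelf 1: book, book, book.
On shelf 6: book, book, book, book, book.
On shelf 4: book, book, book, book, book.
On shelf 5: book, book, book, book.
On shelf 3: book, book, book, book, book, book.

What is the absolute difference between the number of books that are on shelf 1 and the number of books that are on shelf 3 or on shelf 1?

books on shelf 1: 3. books on shelf 3 or on shelf 1: 9.
|3 − 9| = 9 − 3 = 6.

6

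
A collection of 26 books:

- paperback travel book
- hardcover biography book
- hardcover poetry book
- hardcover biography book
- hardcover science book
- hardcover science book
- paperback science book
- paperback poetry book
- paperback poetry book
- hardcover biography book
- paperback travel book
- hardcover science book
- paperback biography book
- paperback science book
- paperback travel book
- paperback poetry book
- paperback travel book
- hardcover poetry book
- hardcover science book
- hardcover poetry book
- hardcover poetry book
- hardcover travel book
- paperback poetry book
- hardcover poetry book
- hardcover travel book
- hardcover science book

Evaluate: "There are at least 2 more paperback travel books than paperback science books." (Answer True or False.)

There are 4 paperback travel books.
There are 2 paperback science books.
The claim requires 4 − 2 = 2 ≥ 2, which holds.

True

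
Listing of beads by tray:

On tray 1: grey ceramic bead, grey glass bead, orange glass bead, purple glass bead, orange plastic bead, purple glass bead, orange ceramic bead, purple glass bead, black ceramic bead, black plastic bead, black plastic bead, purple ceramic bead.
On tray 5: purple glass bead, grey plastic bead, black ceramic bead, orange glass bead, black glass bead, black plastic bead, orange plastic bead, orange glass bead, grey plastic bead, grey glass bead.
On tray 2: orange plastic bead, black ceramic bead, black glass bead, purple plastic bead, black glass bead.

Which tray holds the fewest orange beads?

tray 2

Counts by tray (restricted to orange beads): tray 5→3, tray 1→3, tray 2→1.
The minimum is 1, held uniquely by tray 2.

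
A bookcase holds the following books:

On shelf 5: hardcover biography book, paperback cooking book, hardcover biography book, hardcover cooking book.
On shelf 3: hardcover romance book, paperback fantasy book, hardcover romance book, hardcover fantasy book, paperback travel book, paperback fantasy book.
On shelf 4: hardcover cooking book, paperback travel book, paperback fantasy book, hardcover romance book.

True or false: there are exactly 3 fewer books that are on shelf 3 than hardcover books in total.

False

There are 6 books on shelf 3.
There are 8 hardcover books.
The claim requires 8 − 6 (= 2) to equal 3, which does not hold.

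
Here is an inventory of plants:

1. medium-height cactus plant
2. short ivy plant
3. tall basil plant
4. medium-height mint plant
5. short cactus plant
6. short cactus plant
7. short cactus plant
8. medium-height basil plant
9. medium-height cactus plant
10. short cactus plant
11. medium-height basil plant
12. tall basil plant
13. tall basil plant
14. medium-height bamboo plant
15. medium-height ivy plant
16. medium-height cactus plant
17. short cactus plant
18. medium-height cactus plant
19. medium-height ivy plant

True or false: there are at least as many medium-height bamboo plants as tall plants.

|medium-height bamboo plants| = 1.
|tall plants| = 3.
The claim requires 1 ≥ 3, which does not hold.

False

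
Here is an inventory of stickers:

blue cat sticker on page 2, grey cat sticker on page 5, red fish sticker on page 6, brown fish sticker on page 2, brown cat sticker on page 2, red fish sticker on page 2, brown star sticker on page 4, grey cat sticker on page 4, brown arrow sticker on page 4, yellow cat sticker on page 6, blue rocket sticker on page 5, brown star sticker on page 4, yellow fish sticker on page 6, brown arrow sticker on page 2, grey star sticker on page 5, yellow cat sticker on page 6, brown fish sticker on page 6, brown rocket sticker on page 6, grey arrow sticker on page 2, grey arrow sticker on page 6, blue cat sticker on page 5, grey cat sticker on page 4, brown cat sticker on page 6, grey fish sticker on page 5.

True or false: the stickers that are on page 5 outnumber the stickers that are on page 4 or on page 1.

There are 5 stickers on page 5.
There are 5 stickers on page 4 or on page 1.
The claim requires 5 > 5, which does not hold.

False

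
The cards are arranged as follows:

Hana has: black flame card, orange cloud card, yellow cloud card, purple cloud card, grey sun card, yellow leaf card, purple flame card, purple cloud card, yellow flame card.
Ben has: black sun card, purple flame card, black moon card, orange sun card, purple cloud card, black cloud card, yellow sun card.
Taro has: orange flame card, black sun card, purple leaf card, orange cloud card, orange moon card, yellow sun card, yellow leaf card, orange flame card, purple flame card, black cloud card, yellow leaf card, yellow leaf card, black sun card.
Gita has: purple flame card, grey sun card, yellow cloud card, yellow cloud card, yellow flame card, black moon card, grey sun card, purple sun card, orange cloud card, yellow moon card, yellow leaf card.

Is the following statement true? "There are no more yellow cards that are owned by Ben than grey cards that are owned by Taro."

|yellow cards owned by Ben| = 1.
|grey cards owned by Taro| = 0.
The claim requires 1 ≤ 0, which does not hold.

False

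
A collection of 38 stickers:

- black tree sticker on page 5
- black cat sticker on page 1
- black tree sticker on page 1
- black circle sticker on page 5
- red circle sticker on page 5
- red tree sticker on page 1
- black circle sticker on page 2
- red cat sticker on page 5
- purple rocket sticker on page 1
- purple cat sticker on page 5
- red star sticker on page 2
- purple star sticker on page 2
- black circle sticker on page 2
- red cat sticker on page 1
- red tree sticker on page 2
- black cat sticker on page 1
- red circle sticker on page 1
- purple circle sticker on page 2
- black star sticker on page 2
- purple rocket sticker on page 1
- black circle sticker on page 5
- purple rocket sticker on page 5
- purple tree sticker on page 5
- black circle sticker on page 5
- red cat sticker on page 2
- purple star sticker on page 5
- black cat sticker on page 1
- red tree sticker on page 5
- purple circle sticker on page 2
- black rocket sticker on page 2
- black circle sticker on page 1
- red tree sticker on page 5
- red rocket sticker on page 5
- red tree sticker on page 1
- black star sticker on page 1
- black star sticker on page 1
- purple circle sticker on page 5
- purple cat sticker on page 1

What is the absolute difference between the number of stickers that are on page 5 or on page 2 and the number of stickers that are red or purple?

1

stickers on page 5 or on page 2: 24. stickers that are red or purple: 23.
|24 − 23| = 24 − 23 = 1.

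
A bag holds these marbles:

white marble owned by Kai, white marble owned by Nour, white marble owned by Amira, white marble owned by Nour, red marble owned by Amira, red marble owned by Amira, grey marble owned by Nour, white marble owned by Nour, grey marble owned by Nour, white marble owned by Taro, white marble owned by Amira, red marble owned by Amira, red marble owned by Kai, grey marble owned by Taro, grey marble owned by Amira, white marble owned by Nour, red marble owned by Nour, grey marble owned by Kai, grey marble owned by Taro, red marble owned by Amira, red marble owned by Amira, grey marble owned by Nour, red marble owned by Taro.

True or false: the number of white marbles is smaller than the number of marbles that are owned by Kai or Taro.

|white marbles| = 8.
|marbles owned by Kai or Taro| = 7.
The claim requires 8 < 7, which does not hold.

False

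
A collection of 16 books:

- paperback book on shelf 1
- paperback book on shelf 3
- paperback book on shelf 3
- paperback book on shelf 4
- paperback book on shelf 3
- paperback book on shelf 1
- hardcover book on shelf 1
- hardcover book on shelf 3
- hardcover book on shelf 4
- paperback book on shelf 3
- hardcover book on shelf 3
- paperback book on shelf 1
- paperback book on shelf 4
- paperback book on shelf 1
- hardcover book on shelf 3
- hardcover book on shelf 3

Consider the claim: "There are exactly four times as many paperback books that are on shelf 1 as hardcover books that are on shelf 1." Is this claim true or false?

paperback books on shelf 1: 4.
hardcover books on shelf 1: 1.
The claim requires 4 = 4 × 1 = 4, which holds.

True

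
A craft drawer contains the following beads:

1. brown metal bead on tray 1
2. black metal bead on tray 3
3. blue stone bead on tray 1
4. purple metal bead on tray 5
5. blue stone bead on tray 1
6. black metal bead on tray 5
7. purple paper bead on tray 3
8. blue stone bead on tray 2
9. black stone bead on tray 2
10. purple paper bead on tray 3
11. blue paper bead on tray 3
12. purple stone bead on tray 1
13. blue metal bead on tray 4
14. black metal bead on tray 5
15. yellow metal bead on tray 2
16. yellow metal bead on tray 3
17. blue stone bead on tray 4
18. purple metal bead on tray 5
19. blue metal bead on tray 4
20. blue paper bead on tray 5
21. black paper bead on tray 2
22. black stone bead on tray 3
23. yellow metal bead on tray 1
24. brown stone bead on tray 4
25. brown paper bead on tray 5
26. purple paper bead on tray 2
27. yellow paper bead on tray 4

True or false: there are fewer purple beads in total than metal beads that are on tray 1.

False

purple beads: 6.
metal beads on tray 1: 2.
The claim requires 6 < 2, which does not hold.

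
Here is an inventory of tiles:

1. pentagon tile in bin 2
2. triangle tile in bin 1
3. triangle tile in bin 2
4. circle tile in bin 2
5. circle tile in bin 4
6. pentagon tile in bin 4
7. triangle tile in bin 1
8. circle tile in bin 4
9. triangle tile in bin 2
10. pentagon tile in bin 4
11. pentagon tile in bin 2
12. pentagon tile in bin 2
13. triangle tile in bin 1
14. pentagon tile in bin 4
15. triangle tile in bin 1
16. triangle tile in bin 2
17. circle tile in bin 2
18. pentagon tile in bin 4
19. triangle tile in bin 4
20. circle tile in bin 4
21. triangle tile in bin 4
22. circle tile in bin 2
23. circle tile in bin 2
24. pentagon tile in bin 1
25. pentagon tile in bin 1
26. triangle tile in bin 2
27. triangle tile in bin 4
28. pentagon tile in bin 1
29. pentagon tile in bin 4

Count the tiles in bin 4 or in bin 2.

in bin 2: 11; in bin 4: 11; together 11 + 11 = 22.

22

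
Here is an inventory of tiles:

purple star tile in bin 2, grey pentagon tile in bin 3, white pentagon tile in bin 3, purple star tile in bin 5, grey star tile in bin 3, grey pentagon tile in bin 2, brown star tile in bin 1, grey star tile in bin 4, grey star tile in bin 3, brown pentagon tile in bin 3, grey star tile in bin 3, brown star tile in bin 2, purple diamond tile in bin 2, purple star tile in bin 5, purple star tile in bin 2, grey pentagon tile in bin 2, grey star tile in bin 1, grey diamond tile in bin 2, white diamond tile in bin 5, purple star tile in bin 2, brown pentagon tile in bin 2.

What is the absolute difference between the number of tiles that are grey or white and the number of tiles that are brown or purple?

tiles that are grey or white: 11. tiles that are brown or purple: 10.
|11 − 10| = 11 − 10 = 1.

1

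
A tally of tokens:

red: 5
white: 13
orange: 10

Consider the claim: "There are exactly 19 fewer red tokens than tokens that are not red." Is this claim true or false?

False

There are 5 red tokens.
There are 23 tokens that are not red.
The claim requires 23 − 5 (= 18) to equal 19, which does not hold.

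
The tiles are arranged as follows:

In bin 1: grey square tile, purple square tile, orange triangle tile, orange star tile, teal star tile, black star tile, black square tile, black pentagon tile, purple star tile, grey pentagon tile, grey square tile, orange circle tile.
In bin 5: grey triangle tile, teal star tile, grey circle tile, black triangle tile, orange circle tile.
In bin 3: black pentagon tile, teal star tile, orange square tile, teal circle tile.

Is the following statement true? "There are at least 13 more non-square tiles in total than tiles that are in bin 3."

There are 16 non-square tiles.
There are 4 tiles in bin 3.
The claim requires 16 − 4 = 12 ≥ 13, which does not hold.

False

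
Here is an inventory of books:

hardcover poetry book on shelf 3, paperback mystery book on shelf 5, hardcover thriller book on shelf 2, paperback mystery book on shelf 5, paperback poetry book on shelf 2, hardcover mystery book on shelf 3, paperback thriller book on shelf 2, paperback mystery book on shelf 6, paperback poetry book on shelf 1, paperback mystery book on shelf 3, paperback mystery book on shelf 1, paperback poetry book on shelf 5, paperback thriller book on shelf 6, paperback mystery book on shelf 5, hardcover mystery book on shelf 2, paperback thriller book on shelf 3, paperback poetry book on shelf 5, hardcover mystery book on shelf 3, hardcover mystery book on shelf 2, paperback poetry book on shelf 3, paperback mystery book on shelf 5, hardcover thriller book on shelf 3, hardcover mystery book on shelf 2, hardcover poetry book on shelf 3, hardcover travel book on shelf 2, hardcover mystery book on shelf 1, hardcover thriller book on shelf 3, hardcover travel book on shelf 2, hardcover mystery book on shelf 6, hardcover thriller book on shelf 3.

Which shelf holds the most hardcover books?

shelf 3

Counts by shelf (restricted to hardcover books): shelf 3→7, shelf 2→6, shelf 1→1, shelf 6→1, shelf 5→0.
The maximum is 7, held uniquely by shelf 3.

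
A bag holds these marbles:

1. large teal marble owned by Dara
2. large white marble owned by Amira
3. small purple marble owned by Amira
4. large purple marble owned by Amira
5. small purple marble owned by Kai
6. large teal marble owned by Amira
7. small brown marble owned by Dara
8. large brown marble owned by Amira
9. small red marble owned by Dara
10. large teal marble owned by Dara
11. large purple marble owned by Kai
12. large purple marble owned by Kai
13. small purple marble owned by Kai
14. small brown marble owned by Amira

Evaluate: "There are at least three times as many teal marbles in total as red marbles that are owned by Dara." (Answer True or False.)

There are 3 teal marbles.
Count of red marbles owned by Dara: 1.
The claim requires 3 ≥ 3 × 1 = 3, which holds.

True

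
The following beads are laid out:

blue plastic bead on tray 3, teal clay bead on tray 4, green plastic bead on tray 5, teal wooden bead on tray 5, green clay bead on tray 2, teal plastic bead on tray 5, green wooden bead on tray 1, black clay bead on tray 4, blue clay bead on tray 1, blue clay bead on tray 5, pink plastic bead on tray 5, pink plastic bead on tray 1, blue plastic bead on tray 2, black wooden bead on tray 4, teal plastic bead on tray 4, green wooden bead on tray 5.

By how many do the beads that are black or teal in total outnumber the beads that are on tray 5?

beads that are black or teal: 6.
beads on tray 5: 6.
6 − 6 = 0.

0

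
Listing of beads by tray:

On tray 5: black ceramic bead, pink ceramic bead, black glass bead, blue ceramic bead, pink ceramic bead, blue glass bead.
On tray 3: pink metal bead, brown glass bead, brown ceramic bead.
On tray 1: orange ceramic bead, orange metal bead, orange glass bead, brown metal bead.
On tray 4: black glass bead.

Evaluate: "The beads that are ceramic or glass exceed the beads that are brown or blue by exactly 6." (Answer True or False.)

True

beads that are ceramic or glass: 11.
beads that are brown or blue: 5.
The claim requires 11 − 5 (= 6) to equal 6, which holds.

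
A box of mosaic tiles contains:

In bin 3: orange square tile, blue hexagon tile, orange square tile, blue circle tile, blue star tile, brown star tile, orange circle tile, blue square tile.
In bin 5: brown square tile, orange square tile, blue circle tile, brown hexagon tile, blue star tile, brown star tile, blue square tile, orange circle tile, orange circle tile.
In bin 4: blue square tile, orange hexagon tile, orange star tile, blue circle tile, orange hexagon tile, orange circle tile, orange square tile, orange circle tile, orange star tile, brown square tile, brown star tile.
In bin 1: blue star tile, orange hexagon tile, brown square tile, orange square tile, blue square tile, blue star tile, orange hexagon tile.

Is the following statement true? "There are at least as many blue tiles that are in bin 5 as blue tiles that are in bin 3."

False

There are 3 blue tiles in bin 5.
There are 4 blue tiles in bin 3.
The claim requires 3 ≥ 4, which does not hold.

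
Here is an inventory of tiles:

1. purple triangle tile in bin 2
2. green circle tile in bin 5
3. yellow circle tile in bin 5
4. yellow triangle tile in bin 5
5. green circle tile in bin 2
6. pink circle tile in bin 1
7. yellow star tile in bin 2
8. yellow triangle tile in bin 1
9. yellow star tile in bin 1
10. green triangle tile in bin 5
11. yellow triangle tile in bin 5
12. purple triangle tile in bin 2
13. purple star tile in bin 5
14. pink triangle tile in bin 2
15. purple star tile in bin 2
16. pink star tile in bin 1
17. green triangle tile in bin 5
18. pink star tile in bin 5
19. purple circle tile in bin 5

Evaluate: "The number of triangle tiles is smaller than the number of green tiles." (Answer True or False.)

triangle tiles: 8.
green tiles: 4.
The claim requires 8 < 4, which does not hold.

False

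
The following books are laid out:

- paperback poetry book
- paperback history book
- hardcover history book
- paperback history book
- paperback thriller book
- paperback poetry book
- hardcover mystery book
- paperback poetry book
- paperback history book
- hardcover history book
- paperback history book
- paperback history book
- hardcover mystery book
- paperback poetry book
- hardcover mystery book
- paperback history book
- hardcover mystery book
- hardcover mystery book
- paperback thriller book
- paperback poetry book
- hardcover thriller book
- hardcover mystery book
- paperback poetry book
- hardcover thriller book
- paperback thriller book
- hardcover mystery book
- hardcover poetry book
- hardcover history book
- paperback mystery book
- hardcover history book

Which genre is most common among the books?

history

Counts by genre: history 10, mystery 8, poetry 7, thriller 5.
The maximum is 10, held uniquely by history.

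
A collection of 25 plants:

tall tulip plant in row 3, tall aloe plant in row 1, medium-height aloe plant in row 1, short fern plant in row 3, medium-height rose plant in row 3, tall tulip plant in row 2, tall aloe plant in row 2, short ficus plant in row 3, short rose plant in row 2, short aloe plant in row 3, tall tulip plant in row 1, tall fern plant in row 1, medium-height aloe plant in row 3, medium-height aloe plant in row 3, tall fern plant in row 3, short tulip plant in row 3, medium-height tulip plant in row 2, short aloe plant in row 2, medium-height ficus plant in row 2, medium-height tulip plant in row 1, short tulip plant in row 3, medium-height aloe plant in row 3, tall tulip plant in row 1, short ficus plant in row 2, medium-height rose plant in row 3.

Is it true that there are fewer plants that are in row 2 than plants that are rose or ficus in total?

plants in row 2: 7.
plants that are rose or ficus: 6.
The claim requires 7 < 6, which does not hold.

False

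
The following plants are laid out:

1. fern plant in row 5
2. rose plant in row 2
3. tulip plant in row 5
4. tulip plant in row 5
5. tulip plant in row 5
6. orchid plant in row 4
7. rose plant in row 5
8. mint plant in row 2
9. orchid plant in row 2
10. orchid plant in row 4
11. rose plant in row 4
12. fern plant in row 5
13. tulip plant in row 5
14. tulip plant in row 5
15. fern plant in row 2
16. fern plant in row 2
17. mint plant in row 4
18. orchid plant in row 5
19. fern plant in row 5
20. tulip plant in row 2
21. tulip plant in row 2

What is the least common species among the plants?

mint

Counts by species: tulip 7, fern 5, orchid 4, rose 3, mint 2.
The minimum is 2, held uniquely by mint.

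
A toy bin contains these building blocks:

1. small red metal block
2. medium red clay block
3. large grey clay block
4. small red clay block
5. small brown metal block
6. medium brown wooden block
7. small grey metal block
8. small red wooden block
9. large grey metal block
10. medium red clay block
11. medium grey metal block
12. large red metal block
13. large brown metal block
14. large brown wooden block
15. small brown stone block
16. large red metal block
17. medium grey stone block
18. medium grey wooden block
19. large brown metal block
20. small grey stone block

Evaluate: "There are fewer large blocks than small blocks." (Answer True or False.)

There are 7 large blocks.
There are 7 small blocks.
The claim requires 7 < 7, which does not hold.

False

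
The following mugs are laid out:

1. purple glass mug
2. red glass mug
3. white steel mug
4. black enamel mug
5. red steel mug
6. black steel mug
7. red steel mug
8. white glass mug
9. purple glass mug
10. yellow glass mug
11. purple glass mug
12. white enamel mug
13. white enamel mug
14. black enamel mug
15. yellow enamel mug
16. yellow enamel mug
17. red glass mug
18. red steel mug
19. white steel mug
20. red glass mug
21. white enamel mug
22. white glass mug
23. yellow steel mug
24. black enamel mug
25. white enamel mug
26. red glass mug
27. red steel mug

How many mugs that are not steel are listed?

Total mugs: 27; with the excluded value: 8; remaining 27 − 8 = 19.

19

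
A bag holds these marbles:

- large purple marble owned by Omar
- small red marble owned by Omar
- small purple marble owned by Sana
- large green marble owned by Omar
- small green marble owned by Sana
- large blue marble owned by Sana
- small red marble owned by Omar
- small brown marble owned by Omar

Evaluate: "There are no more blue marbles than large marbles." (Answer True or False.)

There is 1 blue marble.
There are 3 large marbles.
The claim requires 1 ≤ 3, which holds.

True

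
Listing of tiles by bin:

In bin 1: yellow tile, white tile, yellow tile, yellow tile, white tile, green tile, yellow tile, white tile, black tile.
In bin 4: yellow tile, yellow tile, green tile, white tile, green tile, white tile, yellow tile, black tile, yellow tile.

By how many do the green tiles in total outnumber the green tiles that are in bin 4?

green tiles: 3.
green tiles in bin 4: 2.
3 − 2 = 1.

1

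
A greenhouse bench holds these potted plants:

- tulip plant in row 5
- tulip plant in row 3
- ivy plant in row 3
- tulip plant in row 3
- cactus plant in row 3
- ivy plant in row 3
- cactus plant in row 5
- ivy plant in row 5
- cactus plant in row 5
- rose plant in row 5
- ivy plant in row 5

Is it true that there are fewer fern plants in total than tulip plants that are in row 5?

fern plants: 0.
tulip plants in row 5: 1.
The claim requires 0 < 1, which holds.

True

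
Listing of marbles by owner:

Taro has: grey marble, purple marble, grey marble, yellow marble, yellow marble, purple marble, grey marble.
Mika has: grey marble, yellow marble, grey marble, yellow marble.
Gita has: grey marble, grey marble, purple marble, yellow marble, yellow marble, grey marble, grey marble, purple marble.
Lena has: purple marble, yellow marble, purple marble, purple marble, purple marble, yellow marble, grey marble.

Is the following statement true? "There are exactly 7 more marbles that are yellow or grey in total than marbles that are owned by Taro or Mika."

True

marbles that are yellow or grey: 18.
marbles owned by Taro or Mika: 11.
The claim requires 18 − 11 (= 7) to equal 7, which holds.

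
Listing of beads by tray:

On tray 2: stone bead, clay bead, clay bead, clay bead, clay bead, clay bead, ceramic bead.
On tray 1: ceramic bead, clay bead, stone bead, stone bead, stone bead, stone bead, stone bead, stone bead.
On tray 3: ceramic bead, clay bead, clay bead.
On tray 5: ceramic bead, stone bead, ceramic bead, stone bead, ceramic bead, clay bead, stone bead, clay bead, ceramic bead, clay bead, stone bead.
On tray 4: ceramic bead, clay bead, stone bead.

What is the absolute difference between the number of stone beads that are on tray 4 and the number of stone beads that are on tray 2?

0

stone beads on tray 4: 1. stone beads on tray 2: 1.
|1 − 1| = 1 − 1 = 0.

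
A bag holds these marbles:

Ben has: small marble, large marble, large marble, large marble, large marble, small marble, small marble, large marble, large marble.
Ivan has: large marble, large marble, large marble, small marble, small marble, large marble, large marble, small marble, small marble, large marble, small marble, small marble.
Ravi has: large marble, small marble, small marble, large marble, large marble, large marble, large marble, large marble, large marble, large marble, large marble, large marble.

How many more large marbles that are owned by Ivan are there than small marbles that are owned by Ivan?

large marbles owned by Ivan: 6.
small marbles owned by Ivan: 6.
6 − 6 = 0.

0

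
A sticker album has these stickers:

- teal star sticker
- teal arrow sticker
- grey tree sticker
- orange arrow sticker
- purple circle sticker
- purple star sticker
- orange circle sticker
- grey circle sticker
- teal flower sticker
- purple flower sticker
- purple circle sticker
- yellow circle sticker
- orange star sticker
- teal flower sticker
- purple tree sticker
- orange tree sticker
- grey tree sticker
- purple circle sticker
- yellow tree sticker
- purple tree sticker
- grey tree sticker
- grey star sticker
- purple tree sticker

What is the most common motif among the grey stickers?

Counts by motif (restricted to grey stickers): tree 3, star 1, circle 1.
The maximum is 3, held uniquely by tree.

tree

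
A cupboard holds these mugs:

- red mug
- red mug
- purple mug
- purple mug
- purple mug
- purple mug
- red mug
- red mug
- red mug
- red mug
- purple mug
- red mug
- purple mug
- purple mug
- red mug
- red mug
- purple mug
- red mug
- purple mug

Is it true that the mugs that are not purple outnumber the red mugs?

mugs that are not purple: 10.
red mugs: 10.
The claim requires 10 > 10, which does not hold.

False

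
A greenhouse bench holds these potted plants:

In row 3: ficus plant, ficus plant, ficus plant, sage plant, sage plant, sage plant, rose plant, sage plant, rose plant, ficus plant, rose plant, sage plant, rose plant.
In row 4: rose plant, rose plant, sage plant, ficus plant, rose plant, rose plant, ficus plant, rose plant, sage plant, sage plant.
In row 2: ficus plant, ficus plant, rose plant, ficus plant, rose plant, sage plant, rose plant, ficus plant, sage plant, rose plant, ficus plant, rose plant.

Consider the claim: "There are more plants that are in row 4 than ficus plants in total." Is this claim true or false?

False

plants in row 4: 10.
ficus plants: 11.
The claim requires 10 > 11, which does not hold.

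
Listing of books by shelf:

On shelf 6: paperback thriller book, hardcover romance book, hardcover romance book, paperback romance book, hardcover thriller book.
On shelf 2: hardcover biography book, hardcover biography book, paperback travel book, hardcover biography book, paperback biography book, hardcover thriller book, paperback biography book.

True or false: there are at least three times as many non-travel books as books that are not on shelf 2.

False

There are 11 non-travel books.
There are 5 books that are not on shelf 2.
The claim requires 11 ≥ 3 × 5 = 15, which does not hold.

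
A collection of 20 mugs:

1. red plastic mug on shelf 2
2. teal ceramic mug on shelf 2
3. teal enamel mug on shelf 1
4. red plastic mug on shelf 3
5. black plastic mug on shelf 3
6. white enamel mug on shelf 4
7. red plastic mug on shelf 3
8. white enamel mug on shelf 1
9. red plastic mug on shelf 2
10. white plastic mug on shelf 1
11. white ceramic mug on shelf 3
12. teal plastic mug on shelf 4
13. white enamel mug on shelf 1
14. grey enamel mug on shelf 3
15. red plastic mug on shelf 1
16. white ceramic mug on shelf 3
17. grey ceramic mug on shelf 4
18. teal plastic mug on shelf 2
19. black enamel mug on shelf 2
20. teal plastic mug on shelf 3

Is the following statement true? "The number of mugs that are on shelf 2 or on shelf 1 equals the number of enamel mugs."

There are 10 mugs on shelf 2 or on shelf 1.
There are 6 enamel mugs.
The claim requires 10 = 6, which does not hold.

False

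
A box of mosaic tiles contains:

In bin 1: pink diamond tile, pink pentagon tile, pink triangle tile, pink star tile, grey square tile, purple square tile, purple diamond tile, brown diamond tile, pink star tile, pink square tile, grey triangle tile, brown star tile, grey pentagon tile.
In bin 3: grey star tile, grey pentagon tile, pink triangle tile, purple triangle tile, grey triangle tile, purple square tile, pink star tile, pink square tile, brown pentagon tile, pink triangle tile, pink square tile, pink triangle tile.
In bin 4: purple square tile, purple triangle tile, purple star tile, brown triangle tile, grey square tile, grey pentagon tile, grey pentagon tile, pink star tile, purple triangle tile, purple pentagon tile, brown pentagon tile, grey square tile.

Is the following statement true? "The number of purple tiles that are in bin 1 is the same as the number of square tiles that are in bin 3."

|purple tiles in bin 1| = 2.
|square tiles in bin 3| = 3.
The claim requires 2 = 3, which does not hold.

False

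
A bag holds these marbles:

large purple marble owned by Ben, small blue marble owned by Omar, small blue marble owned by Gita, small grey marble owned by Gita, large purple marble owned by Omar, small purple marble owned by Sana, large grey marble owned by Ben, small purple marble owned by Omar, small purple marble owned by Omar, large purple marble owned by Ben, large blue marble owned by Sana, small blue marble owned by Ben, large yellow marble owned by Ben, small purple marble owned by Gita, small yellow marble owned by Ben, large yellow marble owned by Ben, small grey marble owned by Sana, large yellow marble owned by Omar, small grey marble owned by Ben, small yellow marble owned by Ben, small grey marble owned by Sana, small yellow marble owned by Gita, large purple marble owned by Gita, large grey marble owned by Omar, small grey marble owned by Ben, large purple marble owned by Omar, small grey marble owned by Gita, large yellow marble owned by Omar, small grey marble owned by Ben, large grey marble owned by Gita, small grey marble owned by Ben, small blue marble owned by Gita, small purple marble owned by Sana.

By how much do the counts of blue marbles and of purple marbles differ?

5

blue marbles: 5. purple marbles: 10.
|5 − 10| = 10 − 5 = 5.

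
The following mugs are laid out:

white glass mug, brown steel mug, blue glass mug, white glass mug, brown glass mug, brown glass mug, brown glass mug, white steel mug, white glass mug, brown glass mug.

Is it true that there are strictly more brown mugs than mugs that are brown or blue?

False

There are 5 brown mugs.
There are 6 mugs that are brown or blue.
The claim requires 5 > 6, which does not hold.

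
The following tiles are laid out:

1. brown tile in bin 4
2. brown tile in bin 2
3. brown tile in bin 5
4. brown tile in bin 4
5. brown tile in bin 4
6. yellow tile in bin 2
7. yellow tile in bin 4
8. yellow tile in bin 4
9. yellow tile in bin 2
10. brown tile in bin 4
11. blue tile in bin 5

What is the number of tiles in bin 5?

2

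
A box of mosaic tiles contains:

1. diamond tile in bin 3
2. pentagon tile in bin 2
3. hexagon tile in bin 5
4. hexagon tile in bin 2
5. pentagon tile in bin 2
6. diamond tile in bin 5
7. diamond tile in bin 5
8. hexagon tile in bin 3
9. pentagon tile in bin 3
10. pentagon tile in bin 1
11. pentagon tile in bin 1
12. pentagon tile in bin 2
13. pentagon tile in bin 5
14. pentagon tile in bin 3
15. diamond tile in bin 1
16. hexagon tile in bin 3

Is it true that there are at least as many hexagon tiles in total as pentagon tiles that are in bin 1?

There are 4 hexagon tiles.
There are 2 pentagon tiles in bin 1.
The claim requires 4 ≥ 2, which holds.

True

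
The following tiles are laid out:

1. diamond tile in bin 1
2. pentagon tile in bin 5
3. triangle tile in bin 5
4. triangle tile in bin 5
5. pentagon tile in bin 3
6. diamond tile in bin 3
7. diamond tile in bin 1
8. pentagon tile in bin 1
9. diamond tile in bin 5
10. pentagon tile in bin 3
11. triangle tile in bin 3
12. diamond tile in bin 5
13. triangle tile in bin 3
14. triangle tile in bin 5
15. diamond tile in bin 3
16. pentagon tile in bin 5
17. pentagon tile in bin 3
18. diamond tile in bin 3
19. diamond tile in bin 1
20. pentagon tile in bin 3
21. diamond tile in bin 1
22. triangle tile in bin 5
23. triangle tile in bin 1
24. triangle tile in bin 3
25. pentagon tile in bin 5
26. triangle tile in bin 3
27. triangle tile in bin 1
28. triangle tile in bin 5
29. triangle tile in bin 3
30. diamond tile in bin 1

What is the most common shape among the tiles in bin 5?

Counts by shape (restricted to tiles in bin 5): triangle 5, pentagon 3, diamond 2.
The maximum is 5, held uniquely by triangle.

triangle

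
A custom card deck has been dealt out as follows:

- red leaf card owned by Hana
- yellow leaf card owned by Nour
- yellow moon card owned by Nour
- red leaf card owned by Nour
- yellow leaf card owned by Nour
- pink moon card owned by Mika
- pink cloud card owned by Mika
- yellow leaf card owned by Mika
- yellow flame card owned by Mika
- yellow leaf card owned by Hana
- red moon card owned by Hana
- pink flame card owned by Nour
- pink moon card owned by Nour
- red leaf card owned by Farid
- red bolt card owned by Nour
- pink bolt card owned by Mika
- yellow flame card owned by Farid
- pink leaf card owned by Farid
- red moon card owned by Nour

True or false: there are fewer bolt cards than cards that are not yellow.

bolt cards: 2.
cards that are not yellow: 12.
The claim requires 2 < 12, which holds.

True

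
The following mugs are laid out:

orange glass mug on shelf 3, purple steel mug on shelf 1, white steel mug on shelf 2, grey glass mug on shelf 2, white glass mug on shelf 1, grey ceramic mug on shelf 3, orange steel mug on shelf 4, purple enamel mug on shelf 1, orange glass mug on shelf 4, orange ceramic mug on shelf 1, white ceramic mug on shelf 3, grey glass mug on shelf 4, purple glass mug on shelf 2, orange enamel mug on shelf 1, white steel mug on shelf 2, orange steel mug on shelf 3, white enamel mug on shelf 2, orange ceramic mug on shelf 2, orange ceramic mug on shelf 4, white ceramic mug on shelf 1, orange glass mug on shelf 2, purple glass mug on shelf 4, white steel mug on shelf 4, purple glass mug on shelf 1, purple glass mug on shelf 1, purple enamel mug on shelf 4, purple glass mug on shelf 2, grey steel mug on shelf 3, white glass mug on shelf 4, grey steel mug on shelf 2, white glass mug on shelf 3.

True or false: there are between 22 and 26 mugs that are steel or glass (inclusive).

False

|mugs that are steel or glass| = 21.
The claim requires 22 ≤ 21 ≤ 26, which does not hold.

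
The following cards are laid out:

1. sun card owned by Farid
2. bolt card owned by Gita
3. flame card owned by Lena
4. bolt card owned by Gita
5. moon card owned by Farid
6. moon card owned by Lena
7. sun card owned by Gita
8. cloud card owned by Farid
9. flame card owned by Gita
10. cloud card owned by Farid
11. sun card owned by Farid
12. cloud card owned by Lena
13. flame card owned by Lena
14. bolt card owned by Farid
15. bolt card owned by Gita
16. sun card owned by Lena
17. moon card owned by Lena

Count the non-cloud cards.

14

Total cards: 17; with the excluded value: 3; remaining 17 − 3 = 14.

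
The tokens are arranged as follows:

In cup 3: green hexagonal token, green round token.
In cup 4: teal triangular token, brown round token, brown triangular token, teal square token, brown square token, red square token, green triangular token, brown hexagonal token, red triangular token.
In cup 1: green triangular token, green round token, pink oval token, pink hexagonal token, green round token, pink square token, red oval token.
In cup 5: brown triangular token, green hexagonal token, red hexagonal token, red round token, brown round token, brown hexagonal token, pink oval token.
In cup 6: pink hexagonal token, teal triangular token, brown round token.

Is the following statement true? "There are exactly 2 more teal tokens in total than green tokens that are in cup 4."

True

|teal tokens| = 3.
|green tokens in cup 4| = 1.
The claim requires 3 − 1 (= 2) to equal 2, which holds.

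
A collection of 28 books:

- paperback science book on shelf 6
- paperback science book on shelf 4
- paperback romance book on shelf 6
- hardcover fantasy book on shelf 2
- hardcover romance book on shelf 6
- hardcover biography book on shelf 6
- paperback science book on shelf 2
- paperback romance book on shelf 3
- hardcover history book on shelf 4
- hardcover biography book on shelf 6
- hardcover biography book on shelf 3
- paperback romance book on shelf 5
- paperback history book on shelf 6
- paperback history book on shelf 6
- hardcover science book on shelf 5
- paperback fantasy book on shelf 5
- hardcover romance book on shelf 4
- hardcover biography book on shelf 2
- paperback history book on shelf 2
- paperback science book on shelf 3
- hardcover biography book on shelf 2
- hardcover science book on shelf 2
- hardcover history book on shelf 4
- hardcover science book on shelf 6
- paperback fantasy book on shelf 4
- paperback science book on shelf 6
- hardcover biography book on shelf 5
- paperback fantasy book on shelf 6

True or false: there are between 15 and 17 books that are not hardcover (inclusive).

False

There are 14 books that are not hardcover.
The claim requires 15 ≤ 14 ≤ 17, which does not hold.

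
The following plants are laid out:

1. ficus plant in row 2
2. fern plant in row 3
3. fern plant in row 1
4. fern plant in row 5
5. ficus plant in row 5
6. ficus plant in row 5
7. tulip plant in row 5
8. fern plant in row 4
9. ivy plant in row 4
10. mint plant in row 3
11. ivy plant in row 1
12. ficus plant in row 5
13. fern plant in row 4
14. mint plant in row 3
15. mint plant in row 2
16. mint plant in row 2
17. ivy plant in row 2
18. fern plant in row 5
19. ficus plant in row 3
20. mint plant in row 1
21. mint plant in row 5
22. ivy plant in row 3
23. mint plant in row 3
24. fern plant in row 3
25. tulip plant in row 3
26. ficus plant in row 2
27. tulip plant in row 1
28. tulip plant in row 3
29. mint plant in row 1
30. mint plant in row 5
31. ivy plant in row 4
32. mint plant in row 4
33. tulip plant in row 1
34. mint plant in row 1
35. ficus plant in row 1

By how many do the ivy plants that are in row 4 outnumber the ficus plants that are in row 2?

ivy plants in row 4: 2.
ficus plants in row 2: 2.
2 − 2 = 0.

0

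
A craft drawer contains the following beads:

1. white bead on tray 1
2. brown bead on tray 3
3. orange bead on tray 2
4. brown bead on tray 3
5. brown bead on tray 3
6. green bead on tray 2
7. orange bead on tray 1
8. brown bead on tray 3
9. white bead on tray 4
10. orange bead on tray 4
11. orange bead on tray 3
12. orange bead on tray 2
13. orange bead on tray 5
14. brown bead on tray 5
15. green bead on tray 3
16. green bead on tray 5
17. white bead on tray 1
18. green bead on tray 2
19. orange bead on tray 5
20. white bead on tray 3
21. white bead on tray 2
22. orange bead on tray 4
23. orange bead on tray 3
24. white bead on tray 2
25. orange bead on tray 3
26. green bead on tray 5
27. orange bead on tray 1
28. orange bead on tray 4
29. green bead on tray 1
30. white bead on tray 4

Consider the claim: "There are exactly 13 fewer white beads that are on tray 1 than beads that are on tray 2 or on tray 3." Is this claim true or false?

|white beads on tray 1| = 2.
|beads on tray 2 or on tray 3| = 15.
The claim requires 15 − 2 (= 13) to equal 13, which holds.

True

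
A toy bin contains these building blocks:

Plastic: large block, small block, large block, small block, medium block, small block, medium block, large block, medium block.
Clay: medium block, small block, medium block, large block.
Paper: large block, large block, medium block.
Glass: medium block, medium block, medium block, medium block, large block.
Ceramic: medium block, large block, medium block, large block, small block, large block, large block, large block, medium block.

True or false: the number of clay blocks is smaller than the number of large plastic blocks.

|clay blocks| = 4.
|large plastic blocks| = 3.
The claim requires 4 < 3, which does not hold.

False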